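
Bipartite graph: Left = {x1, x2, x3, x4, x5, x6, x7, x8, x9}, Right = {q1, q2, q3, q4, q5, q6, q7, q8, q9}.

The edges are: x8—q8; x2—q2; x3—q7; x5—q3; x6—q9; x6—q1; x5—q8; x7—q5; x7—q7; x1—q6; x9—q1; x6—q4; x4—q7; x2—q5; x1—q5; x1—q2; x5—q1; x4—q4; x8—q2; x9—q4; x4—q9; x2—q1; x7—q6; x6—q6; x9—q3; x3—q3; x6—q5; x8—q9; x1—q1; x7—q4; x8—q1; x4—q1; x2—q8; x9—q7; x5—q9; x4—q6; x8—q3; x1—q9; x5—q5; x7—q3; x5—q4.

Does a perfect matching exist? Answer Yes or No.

For example, pair x1-q2, x2-q8, x3-q7, x4-q9, x5-q3, x6-q5, x7-q6, x8-q1, x9-q4.
All 9 left vertices are covered.

Yes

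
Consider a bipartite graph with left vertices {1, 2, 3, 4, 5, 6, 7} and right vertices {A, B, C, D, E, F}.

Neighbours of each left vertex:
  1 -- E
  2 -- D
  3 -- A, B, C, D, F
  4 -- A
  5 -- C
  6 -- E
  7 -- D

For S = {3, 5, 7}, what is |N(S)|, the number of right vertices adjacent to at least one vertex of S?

5

The union of neighbours of {3, 5, 7} is {A, B, C, D, F}, which has 5 elements.
Since |N(S)| = 5 ≥ |S| = 3, Hall's condition holds for this subset.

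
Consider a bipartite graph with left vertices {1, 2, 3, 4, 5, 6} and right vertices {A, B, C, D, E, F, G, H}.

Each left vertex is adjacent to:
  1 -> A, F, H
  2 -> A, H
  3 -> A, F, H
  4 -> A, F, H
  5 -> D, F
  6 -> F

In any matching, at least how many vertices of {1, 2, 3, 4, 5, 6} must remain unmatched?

2

One maximum matching: 1-H, 2-A, 3-F, 5-D.
The set {1, 2, 3, 4, 6} has only 3 neighbours ({A, F, H}), so by Hall's theorem at most 4 of the 6 left vertices can be matched.
That matches 4 of the 6, leaving 2 unmatched; no matching can do better.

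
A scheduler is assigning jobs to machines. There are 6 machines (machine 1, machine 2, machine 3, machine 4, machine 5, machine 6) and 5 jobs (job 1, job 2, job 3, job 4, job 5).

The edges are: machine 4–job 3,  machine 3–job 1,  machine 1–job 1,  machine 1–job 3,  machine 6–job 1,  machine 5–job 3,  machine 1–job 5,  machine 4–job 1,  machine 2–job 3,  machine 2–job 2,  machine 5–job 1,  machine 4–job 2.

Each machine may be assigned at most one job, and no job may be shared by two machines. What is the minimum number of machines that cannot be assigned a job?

One maximum matching: machine 1→job 5, machine 2→job 3, machine 3→job 1, machine 4→job 2.
The set {machine 2, machine 3, machine 4, machine 5, machine 6} has only 3 neighbours ({job 1, job 2, job 3}), so by Hall's theorem at most 4 of the 6 machines can be matched.
That matches 4 of the 6, leaving 2 unmatched; no matching can do better.

2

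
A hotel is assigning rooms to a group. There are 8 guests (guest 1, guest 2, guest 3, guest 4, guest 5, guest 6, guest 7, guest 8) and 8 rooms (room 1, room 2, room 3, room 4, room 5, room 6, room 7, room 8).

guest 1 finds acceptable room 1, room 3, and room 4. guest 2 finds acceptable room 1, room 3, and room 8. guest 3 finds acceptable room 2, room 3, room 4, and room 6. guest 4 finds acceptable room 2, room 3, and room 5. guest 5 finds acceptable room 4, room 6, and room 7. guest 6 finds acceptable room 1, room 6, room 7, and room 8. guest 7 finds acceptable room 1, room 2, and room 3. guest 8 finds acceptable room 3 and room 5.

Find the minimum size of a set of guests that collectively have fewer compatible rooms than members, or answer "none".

A matching saturating every guest exists, for instance guest 1→room 4, guest 2→room 8, guest 3→room 2, guest 4→room 5, guest 5→room 7, guest 6→room 6, guest 7→room 1, guest 8→room 3.
By Hall's marriage theorem, this means |N(S)| ≥ |S| for every subset S, so no violating subset exists.

none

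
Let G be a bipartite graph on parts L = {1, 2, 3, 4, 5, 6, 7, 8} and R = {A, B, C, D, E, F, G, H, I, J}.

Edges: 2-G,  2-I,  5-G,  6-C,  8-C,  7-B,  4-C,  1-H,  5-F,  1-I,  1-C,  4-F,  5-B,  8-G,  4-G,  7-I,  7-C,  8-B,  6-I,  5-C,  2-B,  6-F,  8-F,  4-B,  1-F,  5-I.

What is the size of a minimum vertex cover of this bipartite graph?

The 6 edges 1–H, 2–G, 4–F, 5–I, 6–C, 7–B form a matching, so any vertex cover needs at least 6 vertices (one per matched edge).
Conversely {1, B, C, F, G, I} meets every edge and has exactly 6 vertices, so 6 is optimal.

6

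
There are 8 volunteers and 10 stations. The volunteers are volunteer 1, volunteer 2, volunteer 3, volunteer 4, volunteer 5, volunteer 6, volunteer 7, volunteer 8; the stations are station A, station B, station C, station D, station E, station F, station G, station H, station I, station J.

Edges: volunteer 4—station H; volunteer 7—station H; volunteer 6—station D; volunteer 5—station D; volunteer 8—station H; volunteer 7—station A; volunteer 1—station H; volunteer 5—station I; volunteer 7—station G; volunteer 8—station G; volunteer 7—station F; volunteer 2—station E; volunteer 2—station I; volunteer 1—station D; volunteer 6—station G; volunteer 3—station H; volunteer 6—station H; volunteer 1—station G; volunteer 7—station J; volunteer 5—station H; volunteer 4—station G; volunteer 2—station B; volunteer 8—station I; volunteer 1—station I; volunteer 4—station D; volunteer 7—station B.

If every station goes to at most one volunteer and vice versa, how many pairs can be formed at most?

For example, pair volunteer 1-station I, volunteer 2-station E, volunteer 3-station H, volunteer 4-station G, volunteer 5-station D, volunteer 7-station B.
The set {volunteer 1, volunteer 3, volunteer 4, volunteer 5, volunteer 6, volunteer 8} has only 4 neighbours ({station D, station G, station H, station I}), so by Hall's theorem at most 6 of the 8 volunteers can be matched.

6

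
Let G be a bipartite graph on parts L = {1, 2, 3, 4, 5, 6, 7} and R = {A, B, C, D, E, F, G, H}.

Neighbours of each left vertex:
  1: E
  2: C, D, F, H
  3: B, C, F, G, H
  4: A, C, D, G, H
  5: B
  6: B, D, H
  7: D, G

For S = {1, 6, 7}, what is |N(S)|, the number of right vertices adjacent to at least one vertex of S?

5

The union of neighbours of {1, 6, 7} is {B, D, E, G, H}, which has 5 elements.
Since |N(S)| = 5 ≥ |S| = 3, Hall's condition holds for this subset.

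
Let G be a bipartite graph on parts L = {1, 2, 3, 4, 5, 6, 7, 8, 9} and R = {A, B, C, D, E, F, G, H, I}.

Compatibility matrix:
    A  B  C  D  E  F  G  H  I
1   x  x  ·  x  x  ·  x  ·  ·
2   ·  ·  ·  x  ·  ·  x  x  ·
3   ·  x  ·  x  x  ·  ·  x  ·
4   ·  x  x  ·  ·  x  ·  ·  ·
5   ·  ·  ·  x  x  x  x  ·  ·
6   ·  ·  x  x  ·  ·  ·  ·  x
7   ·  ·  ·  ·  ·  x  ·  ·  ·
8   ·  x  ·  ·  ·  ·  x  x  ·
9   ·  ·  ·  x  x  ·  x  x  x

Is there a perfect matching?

For example, pair 1-A, 2-D, 3-H, 4-C, 5-E, 6-I, 7-F, 8-B, 9-G.
All 9 left vertices are covered.

Yes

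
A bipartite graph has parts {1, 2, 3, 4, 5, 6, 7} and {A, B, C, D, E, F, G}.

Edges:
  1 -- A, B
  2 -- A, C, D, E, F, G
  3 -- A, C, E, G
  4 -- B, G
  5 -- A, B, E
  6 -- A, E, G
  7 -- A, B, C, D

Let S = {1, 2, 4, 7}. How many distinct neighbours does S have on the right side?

7

The union of neighbours of {1, 2, 4, 7} is {A, B, C, D, E, F, G}, which has 7 elements.
Since |N(S)| = 7 ≥ |S| = 4, Hall's condition holds for this subset.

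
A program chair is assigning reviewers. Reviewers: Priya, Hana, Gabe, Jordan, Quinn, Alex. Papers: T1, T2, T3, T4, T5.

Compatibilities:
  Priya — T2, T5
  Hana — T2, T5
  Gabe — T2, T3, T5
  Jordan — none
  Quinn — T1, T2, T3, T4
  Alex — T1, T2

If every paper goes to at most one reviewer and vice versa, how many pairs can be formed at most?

A valid assignment of size 5: Priya-T2, Hana-T5, Gabe-T3, Quinn-T4, Alex-T1.
The set {Jordan} has only 0 neighbours (∅), so by Hall's theorem at most 5 of the 6 reviewers can be matched.

5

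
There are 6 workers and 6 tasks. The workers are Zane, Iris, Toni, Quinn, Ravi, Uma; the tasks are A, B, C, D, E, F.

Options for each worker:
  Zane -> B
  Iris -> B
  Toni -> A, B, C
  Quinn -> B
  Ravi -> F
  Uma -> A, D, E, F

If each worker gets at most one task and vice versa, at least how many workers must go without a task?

One maximum matching: Zane→B, Toni→C, Ravi→F, Uma→E.
The set {Zane, Iris, Quinn} has only 1 neighbour ({B}), so by Hall's theorem at most 4 of the 6 workers can be matched.
That matches 4 of the 6, leaving 2 unmatched; no matching can do better.

2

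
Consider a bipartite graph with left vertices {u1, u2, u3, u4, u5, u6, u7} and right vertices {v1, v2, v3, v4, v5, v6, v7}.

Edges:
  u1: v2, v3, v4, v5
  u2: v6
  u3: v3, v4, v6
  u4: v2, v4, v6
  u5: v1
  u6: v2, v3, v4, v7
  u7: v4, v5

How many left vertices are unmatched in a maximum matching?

0

For example, pair u1-v5, u2-v6, u3-v3, u4-v2, u5-v1, u6-v7, u7-v4.
All 7 left vertices are matched, so no larger matching exists.
That matches 7 of the 7, leaving 0 unmatched; no matching can do better.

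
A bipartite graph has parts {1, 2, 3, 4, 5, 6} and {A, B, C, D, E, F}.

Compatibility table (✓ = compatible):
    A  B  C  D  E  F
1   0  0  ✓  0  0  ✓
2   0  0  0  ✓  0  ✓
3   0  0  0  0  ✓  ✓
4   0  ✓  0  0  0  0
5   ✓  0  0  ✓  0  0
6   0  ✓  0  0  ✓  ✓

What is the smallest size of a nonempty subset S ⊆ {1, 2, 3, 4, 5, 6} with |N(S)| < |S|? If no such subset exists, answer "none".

none

A matching saturating every left vertex exists, for instance 1→C, 2→D, 3→F, 4→B, 5→A, 6→E.
By Hall's marriage theorem, this means |N(S)| ≥ |S| for every subset S, so no violating subset exists.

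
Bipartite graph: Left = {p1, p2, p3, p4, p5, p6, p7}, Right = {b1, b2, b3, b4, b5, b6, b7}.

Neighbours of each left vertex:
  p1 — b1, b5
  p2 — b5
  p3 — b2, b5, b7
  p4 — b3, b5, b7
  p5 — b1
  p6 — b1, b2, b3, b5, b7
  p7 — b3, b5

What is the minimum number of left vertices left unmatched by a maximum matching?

2

For example, pair p1→b1, p2→b5, p3→b2, p4→b3, p6→b7.
The set {p1, p2, p3, p4, p5, p6, p7} has only 5 neighbours ({b1, b2, b3, b5, b7}), so by Hall's theorem at most 5 of the 7 left vertices can be matched.
That matches 5 of the 7, leaving 2 unmatched; no matching can do better.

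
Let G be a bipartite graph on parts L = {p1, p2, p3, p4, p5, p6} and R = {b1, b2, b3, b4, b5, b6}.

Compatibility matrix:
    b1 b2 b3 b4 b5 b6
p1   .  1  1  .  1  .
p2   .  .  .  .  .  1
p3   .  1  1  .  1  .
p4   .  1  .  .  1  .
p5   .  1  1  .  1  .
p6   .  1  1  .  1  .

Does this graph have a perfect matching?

No

The set {p1, p3, p4, p5, p6} has only 3 neighbours ({b2, b3, b5}), so by Hall's theorem at most 4 of the 6 left vertices can be matched.
Hence no matching covers every left vertex.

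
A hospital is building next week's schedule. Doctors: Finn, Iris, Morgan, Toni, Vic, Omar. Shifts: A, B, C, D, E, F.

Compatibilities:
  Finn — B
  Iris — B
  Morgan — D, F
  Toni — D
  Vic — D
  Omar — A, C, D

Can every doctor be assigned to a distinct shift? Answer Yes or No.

No

The set {Finn, Iris, Toni, Vic} has only 2 neighbours ({B, D}), so by Hall's theorem at most 4 of the 6 doctors can be matched.
Hence no matching covers every doctor.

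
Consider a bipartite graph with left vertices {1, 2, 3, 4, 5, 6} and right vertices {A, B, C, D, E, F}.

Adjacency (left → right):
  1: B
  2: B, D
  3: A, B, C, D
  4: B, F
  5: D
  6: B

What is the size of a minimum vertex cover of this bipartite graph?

4

A maximum matching has 4 edges (e.g. 1–B, 2–D, 3–C, 4–F).
By König's theorem the minimum vertex cover has the same size. One such cover is {3, 4, B, D}.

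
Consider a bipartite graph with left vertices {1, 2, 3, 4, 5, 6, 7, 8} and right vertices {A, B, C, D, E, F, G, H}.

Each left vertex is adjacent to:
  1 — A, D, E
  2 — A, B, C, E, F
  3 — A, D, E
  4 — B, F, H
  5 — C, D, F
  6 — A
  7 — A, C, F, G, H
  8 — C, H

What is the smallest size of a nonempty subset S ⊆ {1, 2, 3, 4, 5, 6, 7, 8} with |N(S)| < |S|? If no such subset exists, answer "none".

A matching saturating every left vertex exists, for instance 1→D, 2→B, 3→E, 4→H, 5→F, 6→A, 7→G, 8→C.
By Hall's marriage theorem, this means |N(S)| ≥ |S| for every subset S, so no violating subset exists.

none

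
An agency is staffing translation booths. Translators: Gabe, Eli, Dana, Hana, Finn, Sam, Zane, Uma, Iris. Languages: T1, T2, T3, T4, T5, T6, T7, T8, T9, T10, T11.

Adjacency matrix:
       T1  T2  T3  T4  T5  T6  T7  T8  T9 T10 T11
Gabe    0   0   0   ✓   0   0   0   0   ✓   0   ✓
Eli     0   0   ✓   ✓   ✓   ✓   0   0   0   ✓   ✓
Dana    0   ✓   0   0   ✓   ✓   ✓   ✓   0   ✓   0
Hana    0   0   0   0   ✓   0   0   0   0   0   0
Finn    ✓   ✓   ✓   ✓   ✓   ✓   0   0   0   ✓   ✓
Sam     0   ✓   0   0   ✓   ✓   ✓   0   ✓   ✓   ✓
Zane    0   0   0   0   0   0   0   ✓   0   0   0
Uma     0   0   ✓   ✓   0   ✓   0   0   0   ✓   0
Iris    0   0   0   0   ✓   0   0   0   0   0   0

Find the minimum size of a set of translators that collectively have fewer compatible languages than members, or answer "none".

2

Take S = {Hana, Iris}. Its neighbourhood is {T5}, so |N(S)| = 1 < |S| = 2.
No single vertex violates Hall's condition since each has at least one neighbour, so 2 is the minimum.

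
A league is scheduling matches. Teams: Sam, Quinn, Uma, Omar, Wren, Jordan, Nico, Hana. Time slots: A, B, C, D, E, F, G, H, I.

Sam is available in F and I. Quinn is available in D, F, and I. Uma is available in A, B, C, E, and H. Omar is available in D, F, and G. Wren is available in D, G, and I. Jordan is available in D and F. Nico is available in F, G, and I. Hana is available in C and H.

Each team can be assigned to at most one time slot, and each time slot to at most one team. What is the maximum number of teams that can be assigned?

A valid assignment of size 6: Sam→I, Quinn→D, Uma→A, Omar→F, Wren→G, Hana→C.
The set {Sam, Quinn, Omar, Wren, Jordan, Nico} has only 4 neighbours ({D, F, G, I}), so by Hall's theorem at most 6 of the 8 teams can be matched.

6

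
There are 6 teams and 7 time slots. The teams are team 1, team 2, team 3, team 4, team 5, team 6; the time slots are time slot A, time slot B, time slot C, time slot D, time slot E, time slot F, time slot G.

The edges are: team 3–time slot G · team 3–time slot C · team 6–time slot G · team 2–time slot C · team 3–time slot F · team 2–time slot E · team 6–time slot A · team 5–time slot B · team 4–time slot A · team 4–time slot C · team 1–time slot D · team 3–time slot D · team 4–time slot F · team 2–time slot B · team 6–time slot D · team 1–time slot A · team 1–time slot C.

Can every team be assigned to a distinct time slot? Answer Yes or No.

Yes

A valid assignment of size 6: team 1→time slot C, team 2→time slot E, team 3→time slot F, team 4→time slot A, team 5→time slot B, team 6→time slot D.
All 6 teams are covered.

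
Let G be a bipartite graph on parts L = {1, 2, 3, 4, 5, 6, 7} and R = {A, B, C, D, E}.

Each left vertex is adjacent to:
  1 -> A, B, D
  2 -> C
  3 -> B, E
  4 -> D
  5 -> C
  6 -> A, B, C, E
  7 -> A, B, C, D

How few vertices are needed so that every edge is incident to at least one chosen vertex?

{A, B, C, D, E} is a vertex cover of size 5: every edge has an endpoint in this set.
No smaller cover exists because 1–A, 2–C, 3–E, 4–D, 6–B is a matching of size 5, and a cover must include an endpoint of each of these disjoint edges (König's theorem).

5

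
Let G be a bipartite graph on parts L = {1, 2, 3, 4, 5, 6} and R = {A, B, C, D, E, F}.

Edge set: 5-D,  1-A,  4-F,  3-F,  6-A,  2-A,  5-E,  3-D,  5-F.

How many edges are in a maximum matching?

4

A valid assignment of size 4: 1–A, 3–D, 4–F, 5–E.
The set {1, 2, 6} has only 1 neighbour ({A}), so by Hall's theorem at most 4 of the 6 left vertices can be matched.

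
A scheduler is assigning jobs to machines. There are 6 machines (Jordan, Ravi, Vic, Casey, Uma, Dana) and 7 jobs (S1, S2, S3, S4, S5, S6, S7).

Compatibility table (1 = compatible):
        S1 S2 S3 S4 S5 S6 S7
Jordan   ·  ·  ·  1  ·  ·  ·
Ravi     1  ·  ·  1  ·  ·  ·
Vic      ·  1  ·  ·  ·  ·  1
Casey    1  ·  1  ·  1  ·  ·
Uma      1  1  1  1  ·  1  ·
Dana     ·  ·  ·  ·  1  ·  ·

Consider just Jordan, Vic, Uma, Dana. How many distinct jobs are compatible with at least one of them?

The union of neighbours of {Jordan, Vic, Uma, Dana} is {S1, S2, S3, S4, S5, S6, S7}, which has 7 elements.
Since |N(S)| = 7 ≥ |S| = 4, Hall's condition holds for this subset.

7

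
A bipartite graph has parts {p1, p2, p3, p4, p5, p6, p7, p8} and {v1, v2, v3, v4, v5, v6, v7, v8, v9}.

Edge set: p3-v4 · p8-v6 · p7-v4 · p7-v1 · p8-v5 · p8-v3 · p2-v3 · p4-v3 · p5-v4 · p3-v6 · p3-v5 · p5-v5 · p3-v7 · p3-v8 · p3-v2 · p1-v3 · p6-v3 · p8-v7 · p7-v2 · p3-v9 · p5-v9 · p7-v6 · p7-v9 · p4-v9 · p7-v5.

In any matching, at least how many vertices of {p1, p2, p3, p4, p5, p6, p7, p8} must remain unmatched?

2

A valid assignment of size 6: p1-v3, p3-v8, p4-v9, p5-v4, p7-v2, p8-v6.
The set {p1, p2, p6} has only 1 neighbour ({v3}), so by Hall's theorem at most 6 of the 8 left vertices can be matched.
That matches 6 of the 8, leaving 2 unmatched; no matching can do better.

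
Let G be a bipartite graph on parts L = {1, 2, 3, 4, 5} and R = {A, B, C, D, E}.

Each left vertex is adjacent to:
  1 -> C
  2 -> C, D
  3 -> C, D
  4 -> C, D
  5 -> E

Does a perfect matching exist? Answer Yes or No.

The set {1, 2, 3, 4} has only 2 neighbours ({C, D}), so by Hall's theorem at most 3 of the 5 left vertices can be matched.
Hence no matching covers every left vertex.

No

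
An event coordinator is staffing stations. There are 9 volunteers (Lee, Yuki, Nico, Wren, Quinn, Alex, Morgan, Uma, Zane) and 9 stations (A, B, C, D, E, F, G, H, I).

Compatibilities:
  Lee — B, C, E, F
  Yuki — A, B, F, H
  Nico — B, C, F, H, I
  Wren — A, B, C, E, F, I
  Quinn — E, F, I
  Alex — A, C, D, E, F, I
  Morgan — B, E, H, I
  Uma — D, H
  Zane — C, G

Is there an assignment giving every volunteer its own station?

Yes

A valid assignment of size 9: Lee-C, Yuki-B, Nico-I, Wren-E, Quinn-F, Alex-A, Morgan-H, Uma-D, Zane-G.
All 9 volunteers are covered.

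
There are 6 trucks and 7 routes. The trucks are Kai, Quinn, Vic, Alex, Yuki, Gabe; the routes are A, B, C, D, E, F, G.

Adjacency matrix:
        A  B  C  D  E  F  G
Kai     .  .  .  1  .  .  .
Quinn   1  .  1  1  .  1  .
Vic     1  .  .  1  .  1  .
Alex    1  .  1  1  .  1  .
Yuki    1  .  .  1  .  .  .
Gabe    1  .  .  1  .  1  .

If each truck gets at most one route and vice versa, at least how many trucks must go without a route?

For example, pair Kai-D, Quinn-C, Vic-A, Alex-F.
The set {Kai, Quinn, Vic, Alex, Yuki, Gabe} has only 4 neighbours ({A, C, D, F}), so by Hall's theorem at most 4 of the 6 trucks can be matched.
That matches 4 of the 6, leaving 2 unmatched; no matching can do better.

2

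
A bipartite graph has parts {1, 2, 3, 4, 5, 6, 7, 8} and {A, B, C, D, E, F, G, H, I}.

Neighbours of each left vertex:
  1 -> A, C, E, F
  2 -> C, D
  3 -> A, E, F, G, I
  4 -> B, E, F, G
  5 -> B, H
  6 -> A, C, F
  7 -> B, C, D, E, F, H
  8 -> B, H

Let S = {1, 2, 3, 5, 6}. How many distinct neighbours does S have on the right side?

9

The union of neighbours of {1, 2, 3, 5, 6} is {A, B, C, D, E, F, G, H, I}, which has 9 elements.
Since |N(S)| = 9 ≥ |S| = 5, Hall's condition holds for this subset.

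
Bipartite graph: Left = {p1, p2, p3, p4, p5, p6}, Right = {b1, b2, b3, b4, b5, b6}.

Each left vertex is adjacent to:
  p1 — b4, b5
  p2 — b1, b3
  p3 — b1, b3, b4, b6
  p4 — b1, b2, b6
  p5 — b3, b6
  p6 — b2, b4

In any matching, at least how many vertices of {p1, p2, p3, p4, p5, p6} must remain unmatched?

0

One maximum matching: p1-b5, p2-b1, p3-b6, p4-b2, p5-b3, p6-b4.
All 6 left vertices are matched, so no larger matching exists.
That matches 6 of the 6, leaving 0 unmatched; no matching can do better.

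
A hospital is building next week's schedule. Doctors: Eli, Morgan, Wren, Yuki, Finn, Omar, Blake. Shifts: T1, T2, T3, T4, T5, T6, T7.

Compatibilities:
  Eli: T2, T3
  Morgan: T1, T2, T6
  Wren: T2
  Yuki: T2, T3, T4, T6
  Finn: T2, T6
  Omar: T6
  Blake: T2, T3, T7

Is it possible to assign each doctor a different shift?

No

The set {Wren, Finn, Omar} has only 2 neighbours ({T2, T6}), so by Hall's theorem at most 6 of the 7 doctors can be matched.
Hence no matching covers every doctor.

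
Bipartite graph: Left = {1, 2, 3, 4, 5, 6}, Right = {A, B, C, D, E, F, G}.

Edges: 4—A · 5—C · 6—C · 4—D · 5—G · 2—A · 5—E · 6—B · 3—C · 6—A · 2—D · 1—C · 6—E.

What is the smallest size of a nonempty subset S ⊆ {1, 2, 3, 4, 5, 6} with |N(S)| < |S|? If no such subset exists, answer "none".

2

Take S = {1, 3}. Its neighbourhood is {C}, so |N(S)| = 1 < |S| = 2.
No single vertex violates Hall's condition since each has at least one neighbour, so 2 is the minimum.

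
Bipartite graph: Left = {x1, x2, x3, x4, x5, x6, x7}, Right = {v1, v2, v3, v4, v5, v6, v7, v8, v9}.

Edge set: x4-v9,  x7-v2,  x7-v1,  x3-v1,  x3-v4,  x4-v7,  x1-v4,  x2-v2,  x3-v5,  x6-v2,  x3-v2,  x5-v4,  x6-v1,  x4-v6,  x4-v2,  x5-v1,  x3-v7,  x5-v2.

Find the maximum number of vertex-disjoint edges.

One maximum matching: x1-v4, x2-v2, x3-v5, x4-v7, x5-v1.
The set {x1, x2, x5, x6, x7} has only 3 neighbours ({v1, v2, v4}), so by Hall's theorem at most 5 of the 7 left vertices can be matched.

5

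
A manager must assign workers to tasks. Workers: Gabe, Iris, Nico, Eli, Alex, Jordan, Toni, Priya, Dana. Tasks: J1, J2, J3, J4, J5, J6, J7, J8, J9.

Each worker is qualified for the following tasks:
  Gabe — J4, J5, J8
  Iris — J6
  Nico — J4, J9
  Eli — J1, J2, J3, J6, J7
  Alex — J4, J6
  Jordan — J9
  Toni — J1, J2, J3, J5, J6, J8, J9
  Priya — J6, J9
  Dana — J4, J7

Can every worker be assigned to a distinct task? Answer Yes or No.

The set {Iris, Nico, Alex, Jordan, Priya} has only 3 neighbours ({J4, J6, J9}), so by Hall's theorem at most 7 of the 9 workers can be matched.
Hence no matching covers every worker.

No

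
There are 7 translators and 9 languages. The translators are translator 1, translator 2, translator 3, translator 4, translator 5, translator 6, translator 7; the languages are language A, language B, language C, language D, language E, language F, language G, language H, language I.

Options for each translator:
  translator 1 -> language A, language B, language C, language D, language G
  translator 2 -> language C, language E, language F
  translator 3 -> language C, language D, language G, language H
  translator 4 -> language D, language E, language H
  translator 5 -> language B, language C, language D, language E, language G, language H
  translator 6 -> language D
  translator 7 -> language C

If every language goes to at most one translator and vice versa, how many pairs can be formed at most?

7

One maximum matching: translator 1→language G, translator 2→language F, translator 3→language H, translator 4→language E, translator 5→language B, translator 6→language D, translator 7→language C.
All 7 translators are matched, so no larger matching exists.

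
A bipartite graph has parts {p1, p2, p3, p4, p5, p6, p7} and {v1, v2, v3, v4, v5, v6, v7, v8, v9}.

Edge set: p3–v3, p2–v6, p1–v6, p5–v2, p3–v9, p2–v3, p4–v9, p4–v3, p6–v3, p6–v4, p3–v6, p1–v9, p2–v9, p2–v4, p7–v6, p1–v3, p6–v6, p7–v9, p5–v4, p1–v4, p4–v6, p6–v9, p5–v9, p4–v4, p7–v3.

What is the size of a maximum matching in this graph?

5

One maximum matching: p1→v9, p2→v4, p3→v3, p4→v6, p5→v2.
The set {p1, p2, p3, p4, p6, p7} has only 4 neighbours ({v3, v4, v6, v9}), so by Hall's theorem at most 5 of the 7 left vertices can be matched.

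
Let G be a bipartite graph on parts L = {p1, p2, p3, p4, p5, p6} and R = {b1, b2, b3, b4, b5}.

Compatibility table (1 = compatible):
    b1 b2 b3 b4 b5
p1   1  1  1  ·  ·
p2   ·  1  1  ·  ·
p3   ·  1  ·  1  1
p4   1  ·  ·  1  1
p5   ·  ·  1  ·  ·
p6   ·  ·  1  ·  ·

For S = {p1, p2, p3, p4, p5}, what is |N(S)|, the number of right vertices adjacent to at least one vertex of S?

The union of neighbours of {p1, p2, p3, p4, p5} is {b1, b2, b3, b4, b5}, which has 5 elements.
Since |N(S)| = 5 ≥ |S| = 5, Hall's condition holds for this subset.

5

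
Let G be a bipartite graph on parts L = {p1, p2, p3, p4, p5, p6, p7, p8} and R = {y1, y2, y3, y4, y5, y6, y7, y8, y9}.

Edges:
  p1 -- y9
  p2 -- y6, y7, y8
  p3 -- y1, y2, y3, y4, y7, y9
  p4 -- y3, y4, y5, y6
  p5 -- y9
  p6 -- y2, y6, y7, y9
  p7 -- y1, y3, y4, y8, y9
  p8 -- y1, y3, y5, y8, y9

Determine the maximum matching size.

7

One maximum matching: p1→y9, p2→y8, p3→y7, p4→y4, p6→y2, p7→y1, p8→y3.
The set {p1, p5} has only 1 neighbour ({y9}), so by Hall's theorem at most 7 of the 8 left vertices can be matched.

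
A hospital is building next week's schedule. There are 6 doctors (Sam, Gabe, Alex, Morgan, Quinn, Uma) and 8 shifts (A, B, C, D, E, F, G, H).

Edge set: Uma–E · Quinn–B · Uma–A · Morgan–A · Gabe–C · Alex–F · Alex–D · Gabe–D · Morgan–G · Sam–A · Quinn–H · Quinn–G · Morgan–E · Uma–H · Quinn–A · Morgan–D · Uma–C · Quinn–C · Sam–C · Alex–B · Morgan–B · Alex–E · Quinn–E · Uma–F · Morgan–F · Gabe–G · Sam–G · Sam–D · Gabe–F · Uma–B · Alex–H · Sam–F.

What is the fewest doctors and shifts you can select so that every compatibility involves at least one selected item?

6

The 6 edges Sam–F, Gabe–C, Alex–H, Morgan–G, Quinn–E, Uma–A form a matching, so any vertex cover needs at least 6 vertices (one per matched edge).
Conversely {Sam, Gabe, Alex, Morgan, Quinn, Uma} meets every edge and has exactly 6 vertices, so 6 is optimal.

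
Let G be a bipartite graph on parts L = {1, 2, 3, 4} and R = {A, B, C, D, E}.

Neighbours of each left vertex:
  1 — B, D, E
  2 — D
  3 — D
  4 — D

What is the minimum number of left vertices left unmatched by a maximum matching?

One maximum matching: 1→B, 2→D.
The set {2, 3, 4} has only 1 neighbour ({D}), so by Hall's theorem at most 2 of the 4 left vertices can be matched.
That matches 2 of the 4, leaving 2 unmatched; no matching can do better.

2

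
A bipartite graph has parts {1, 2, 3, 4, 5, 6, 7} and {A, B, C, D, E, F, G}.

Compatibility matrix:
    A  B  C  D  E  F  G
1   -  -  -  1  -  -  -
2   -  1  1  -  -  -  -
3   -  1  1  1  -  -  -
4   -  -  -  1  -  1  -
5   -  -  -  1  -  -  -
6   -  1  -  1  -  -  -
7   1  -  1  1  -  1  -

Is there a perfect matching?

No

The set {1, 2, 3, 5, 6} has only 3 neighbours ({B, C, D}), so by Hall's theorem at most 5 of the 7 left vertices can be matched.
Hence no matching covers every left vertex.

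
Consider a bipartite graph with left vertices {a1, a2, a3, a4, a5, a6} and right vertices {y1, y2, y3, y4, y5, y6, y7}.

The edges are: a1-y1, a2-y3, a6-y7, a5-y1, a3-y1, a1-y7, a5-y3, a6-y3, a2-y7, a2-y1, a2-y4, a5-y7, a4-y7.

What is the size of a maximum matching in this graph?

For example, pair a1→y7, a2→y4, a3→y1, a5→y3.
The set {a1, a3, a4, a5, a6} has only 3 neighbours ({y1, y3, y7}), so by Hall's theorem at most 4 of the 6 left vertices can be matched.

4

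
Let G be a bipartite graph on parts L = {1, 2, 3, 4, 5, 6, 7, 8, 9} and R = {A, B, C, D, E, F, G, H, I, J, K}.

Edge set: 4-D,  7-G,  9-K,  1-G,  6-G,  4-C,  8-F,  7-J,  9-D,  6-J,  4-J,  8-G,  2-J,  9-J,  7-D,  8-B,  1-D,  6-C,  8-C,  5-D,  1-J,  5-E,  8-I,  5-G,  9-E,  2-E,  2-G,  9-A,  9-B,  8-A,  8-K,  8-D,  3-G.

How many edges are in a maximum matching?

7

One maximum matching: 1–D, 2–J, 3–G, 4–C, 5–E, 8–K, 9–A.
The set {1, 2, 3, 4, 5, 6, 7} has only 5 neighbours ({C, D, E, G, J}), so by Hall's theorem at most 7 of the 9 left vertices can be matched.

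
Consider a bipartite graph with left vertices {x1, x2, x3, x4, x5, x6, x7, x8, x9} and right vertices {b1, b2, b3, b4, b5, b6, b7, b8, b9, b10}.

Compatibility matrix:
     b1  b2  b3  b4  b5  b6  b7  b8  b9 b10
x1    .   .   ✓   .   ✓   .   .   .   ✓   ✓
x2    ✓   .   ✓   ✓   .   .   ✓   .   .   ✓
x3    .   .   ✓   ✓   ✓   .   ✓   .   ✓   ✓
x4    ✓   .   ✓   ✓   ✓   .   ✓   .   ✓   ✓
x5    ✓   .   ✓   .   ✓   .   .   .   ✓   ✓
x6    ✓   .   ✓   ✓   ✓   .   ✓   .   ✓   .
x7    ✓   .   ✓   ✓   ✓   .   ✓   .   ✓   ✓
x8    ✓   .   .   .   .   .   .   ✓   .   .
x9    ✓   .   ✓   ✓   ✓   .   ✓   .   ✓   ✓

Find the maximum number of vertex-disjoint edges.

8

A valid assignment of size 8: x1-b9, x2-b4, x3-b3, x4-b5, x5-b10, x6-b1, x7-b7, x8-b8.
The set {x1, x2, x3, x4, x5, x6, x7, x9} has only 7 neighbours ({b1, b10, b3, b4, b5, b7, b9}), so by Hall's theorem at most 8 of the 9 left vertices can be matched.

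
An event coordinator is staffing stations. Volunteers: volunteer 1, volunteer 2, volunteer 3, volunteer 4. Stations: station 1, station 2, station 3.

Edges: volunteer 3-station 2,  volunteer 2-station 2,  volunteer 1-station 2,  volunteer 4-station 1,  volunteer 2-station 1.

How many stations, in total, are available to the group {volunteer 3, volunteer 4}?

2

The union of neighbours of {volunteer 3, volunteer 4} is {station 1, station 2}, which has 2 elements.
Since |N(S)| = 2 ≥ |S| = 2, Hall's condition holds for this subset.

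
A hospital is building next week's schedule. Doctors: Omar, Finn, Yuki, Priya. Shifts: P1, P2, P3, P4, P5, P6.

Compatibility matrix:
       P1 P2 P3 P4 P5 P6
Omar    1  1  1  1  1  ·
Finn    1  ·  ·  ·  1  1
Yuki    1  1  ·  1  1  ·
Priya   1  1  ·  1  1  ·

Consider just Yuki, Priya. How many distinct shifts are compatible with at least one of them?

The union of neighbours of {Yuki, Priya} is {P1, P2, P4, P5}, which has 4 elements.
Since |N(S)| = 4 ≥ |S| = 2, Hall's condition holds for this subset.

4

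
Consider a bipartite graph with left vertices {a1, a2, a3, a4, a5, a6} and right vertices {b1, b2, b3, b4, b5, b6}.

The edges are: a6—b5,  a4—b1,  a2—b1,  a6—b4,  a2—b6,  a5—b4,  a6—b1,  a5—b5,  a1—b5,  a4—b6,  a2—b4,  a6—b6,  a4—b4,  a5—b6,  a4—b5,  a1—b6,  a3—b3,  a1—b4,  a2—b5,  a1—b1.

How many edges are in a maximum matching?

For example, pair a1–b1, a2–b4, a3–b3, a4–b6, a5–b5.
The set {a1, a2, a4, a5, a6} has only 4 neighbours ({b1, b4, b5, b6}), so by Hall's theorem at most 5 of the 6 left vertices can be matched.

5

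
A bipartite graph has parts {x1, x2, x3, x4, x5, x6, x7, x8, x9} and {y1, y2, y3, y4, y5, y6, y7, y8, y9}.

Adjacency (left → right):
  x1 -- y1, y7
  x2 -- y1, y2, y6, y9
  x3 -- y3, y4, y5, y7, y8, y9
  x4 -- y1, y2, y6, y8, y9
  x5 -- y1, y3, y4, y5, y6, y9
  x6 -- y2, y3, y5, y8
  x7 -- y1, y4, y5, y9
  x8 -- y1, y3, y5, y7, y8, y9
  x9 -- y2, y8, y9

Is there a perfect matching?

Yes

One maximum matching: x1–y1, x2–y2, x3–y7, x4–y6, x5–y4, x6–y3, x7–y5, x8–y9, x9–y8.
Every left vertex is matched, so this is a perfect matching.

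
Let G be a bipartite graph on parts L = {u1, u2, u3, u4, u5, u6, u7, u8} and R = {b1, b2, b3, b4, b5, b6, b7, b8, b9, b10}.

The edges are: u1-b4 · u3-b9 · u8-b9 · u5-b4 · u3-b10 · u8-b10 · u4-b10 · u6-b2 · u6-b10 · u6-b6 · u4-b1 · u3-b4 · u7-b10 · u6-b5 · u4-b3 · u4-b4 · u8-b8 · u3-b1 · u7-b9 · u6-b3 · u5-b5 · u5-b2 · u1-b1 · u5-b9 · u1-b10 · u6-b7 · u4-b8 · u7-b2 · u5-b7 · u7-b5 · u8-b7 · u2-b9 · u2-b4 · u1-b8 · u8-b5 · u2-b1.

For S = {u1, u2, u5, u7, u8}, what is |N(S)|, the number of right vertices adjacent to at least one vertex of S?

8

The union of neighbours of {u1, u2, u5, u7, u8} is {b1, b2, b4, b5, b7, b8, b9, b10}, which has 8 elements.
Since |N(S)| = 8 ≥ |S| = 5, Hall's condition holds for this subset.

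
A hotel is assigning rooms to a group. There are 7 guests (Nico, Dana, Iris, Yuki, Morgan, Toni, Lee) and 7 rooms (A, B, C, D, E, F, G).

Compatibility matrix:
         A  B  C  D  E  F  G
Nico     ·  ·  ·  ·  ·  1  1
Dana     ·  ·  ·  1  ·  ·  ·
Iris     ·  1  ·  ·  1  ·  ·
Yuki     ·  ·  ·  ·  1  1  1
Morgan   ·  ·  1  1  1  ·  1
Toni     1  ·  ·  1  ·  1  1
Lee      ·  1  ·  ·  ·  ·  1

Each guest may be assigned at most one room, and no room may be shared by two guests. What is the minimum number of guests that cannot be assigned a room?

0

A valid assignment of size 7: Nico–F, Dana–D, Iris–E, Yuki–G, Morgan–C, Toni–A, Lee–B.
This saturates every guest, so 7 is the maximum.
That matches 7 of the 7, leaving 0 unmatched; no matching can do better.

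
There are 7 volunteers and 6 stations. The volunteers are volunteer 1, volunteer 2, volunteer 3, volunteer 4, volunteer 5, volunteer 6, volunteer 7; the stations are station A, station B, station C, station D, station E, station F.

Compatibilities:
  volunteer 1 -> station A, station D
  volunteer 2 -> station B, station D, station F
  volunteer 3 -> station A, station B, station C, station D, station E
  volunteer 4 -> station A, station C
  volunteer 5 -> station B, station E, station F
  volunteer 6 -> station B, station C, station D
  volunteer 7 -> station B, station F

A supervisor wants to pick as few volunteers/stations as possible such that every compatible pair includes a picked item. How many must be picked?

6

The 6 edges volunteer 1–station A, volunteer 2–station D, volunteer 3–station E, volunteer 4–station C, volunteer 5–station F, volunteer 6–station B form a matching, so any vertex cover needs at least 6 vertices (one per matched edge).
Conversely {station A, station B, station C, station D, station E, station F} meets every edge and has exactly 6 vertices, so 6 is optimal.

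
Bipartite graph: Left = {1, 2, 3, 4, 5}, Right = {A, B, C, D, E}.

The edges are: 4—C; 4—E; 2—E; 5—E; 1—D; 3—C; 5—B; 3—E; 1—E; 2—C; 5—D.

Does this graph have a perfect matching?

The set {2, 3, 4} has only 2 neighbours ({C, E}), so by Hall's theorem at most 4 of the 5 left vertices can be matched.
Hence no matching covers every left vertex.

No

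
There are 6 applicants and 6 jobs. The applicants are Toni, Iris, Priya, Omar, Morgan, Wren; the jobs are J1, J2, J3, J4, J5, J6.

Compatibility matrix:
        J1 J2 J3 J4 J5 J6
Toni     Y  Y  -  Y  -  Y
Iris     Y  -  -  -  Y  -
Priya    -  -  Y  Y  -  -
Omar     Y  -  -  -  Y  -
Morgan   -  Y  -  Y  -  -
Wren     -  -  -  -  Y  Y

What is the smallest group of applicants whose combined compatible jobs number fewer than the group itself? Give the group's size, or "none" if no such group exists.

A matching saturating every applicant exists, for instance Toni→J4, Iris→J1, Priya→J3, Omar→J5, Morgan→J2, Wren→J6.
By Hall's marriage theorem, this means |N(S)| ≥ |S| for every subset S, so no violating subset exists.

none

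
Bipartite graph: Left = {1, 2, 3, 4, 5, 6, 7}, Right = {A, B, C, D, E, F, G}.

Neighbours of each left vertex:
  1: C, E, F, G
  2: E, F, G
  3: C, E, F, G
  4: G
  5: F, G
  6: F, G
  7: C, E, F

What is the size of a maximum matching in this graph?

4

For example, pair 1-F, 2-E, 3-C, 4-G.
The set {1, 2, 3, 4, 5, 6, 7} has only 4 neighbours ({C, E, F, G}), so by Hall's theorem at most 4 of the 7 left vertices can be matched.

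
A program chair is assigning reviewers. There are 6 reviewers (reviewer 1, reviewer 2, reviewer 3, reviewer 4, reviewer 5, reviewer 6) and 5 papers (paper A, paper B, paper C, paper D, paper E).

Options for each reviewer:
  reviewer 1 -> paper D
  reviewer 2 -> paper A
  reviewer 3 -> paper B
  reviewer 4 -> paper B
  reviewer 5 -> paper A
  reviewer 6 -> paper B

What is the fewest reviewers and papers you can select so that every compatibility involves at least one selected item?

{reviewer 1, paper A, paper B} is a vertex cover of size 3: every edge has an endpoint in this set.
No smaller cover exists because reviewer 1–paper D, reviewer 2–paper A, reviewer 3–paper B is a matching of size 3, and a cover must include an endpoint of each of these disjoint edges (König's theorem).

3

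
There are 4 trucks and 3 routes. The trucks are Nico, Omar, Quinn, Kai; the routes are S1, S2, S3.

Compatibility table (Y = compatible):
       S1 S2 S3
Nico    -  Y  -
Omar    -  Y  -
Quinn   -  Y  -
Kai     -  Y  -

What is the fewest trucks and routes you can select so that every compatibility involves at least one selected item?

{S2} is a vertex cover of size 1: every edge has an endpoint in this set.
No smaller cover exists because Nico–S2 is a matching of size 1, and a cover must include an endpoint of each of these disjoint edges (König's theorem).

1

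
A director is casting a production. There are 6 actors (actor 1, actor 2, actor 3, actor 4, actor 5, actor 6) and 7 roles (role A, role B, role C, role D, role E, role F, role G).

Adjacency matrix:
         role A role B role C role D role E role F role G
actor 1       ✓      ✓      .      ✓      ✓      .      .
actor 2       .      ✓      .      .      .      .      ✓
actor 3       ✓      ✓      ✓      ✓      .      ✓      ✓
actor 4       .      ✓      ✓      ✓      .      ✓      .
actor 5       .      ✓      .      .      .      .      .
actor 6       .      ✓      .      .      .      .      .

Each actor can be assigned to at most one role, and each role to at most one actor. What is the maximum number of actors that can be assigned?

One maximum matching: actor 1–role D, actor 2–role G, actor 3–role C, actor 4–role F, actor 5–role B.
The set {actor 5, actor 6} has only 1 neighbour ({role B}), so by Hall's theorem at most 5 of the 6 actors can be matched.

5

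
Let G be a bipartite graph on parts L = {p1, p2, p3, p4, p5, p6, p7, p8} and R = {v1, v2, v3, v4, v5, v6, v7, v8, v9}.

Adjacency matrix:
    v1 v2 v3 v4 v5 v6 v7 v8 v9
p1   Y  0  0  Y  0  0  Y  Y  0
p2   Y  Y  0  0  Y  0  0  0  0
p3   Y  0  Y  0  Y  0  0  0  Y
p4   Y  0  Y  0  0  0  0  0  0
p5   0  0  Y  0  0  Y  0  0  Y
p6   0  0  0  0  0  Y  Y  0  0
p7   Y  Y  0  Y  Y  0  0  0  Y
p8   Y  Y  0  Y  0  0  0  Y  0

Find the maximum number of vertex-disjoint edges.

8

One maximum matching: p1→v4, p2→v5, p3→v9, p4→v3, p5→v6, p6→v7, p7→v1, p8→v2.
This saturates every left vertex, so 8 is the maximum.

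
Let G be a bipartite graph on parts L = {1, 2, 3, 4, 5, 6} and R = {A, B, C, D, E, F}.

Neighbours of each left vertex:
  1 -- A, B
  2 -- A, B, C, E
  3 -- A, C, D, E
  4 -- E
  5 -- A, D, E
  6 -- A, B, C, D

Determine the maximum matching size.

5

One maximum matching: 1→A, 2→B, 3→C, 4→E, 5→D.
The set {1, 2, 3, 4, 5, 6} has only 5 neighbours ({A, B, C, D, E}), so by Hall's theorem at most 5 of the 6 left vertices can be matched.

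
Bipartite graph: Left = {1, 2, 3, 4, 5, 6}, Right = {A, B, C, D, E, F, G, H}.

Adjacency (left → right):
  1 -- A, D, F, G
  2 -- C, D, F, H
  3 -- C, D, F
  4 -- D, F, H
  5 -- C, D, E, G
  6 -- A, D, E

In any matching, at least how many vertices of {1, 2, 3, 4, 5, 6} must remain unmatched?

0

A valid assignment of size 6: 1–A, 2–H, 3–F, 4–D, 5–C, 6–E.
This saturates every left vertex, so 6 is the maximum.
That matches 6 of the 6, leaving 0 unmatched; no matching can do better.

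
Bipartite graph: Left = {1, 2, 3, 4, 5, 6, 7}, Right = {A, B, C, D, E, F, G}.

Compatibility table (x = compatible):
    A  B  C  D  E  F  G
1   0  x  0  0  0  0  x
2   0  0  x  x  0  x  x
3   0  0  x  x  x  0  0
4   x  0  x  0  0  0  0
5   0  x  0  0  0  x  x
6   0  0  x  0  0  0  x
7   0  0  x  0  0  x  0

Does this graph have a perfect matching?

For example, pair 1–G, 2–D, 3–E, 4–A, 5–B, 6–C, 7–F.
All 7 left vertices are covered.

Yes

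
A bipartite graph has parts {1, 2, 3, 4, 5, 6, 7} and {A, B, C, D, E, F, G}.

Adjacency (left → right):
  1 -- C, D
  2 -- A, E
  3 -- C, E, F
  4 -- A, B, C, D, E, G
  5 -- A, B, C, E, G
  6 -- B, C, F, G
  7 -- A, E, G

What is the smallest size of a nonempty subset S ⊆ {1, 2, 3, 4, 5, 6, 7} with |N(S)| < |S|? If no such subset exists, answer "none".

none

A matching saturating every left vertex exists, for instance 1→D, 2→A, 3→C, 4→G, 5→B, 6→F, 7→E.
By Hall's marriage theorem, this means |N(S)| ≥ |S| for every subset S, so no violating subset exists.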